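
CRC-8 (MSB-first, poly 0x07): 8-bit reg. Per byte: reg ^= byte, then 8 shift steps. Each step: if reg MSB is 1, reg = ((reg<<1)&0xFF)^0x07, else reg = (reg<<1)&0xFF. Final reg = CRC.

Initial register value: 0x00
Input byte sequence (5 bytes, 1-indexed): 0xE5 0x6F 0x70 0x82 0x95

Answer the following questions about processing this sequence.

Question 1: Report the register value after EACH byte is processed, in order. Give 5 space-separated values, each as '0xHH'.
0xB5 0x08 0x6F 0x8D 0x48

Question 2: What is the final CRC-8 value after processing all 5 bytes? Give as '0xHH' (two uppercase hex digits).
After byte 1 (0xE5): reg=0xB5
After byte 2 (0x6F): reg=0x08
After byte 3 (0x70): reg=0x6F
After byte 4 (0x82): reg=0x8D
After byte 5 (0x95): reg=0x48

Answer: 0x48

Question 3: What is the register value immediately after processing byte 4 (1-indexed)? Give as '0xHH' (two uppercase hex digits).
After byte 1 (0xE5): reg=0xB5
After byte 2 (0x6F): reg=0x08
After byte 3 (0x70): reg=0x6F
After byte 4 (0x82): reg=0x8D

Answer: 0x8D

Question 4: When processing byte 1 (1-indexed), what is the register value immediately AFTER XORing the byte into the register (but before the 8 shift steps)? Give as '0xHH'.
Register before byte 1: 0x00
Byte 1: 0xE5
0x00 XOR 0xE5 = 0xE5

Answer: 0xE5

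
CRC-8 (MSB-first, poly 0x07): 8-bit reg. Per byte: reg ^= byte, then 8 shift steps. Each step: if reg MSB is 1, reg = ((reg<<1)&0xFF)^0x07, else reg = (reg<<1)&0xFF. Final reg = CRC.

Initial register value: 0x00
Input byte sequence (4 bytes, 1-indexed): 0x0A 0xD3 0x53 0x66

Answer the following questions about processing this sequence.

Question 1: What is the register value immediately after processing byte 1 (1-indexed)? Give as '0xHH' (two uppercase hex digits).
Answer: 0x36

Derivation:
After byte 1 (0x0A): reg=0x36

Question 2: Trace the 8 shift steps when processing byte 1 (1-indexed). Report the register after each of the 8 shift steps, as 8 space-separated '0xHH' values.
Answer: 0x14 0x28 0x50 0xA0 0x47 0x8E 0x1B 0x36

Derivation:
Register before byte 1: 0x00
After XOR with byte 0x0A: 0x0A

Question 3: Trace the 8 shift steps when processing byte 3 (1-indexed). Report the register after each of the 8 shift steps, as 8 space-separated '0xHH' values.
Answer: 0xCB 0x91 0x25 0x4A 0x94 0x2F 0x5E 0xBC

Derivation:
After byte 1 (0x0A): reg=0x36
After byte 2 (0xD3): reg=0xB5
Register before byte 3: 0xB5
After XOR with byte 0x53: 0xE6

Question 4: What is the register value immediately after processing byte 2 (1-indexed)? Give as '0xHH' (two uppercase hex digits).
Answer: 0xB5

Derivation:
After byte 1 (0x0A): reg=0x36
After byte 2 (0xD3): reg=0xB5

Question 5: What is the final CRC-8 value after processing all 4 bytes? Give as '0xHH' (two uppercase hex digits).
After byte 1 (0x0A): reg=0x36
After byte 2 (0xD3): reg=0xB5
After byte 3 (0x53): reg=0xBC
After byte 4 (0x66): reg=0x08

Answer: 0x08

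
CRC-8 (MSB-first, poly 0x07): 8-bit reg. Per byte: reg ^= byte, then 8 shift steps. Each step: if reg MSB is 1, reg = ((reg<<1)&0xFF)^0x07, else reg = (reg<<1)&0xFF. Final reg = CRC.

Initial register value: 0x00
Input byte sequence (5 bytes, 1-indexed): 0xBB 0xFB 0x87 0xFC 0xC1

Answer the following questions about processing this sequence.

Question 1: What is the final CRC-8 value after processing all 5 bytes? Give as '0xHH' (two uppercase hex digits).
After byte 1 (0xBB): reg=0x28
After byte 2 (0xFB): reg=0x37
After byte 3 (0x87): reg=0x19
After byte 4 (0xFC): reg=0xB5
After byte 5 (0xC1): reg=0x4B

Answer: 0x4B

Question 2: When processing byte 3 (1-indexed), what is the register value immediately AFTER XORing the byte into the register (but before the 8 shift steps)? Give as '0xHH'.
Register before byte 3: 0x37
Byte 3: 0x87
0x37 XOR 0x87 = 0xB0

Answer: 0xB0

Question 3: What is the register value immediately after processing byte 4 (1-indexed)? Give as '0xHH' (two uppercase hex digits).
Answer: 0xB5

Derivation:
After byte 1 (0xBB): reg=0x28
After byte 2 (0xFB): reg=0x37
After byte 3 (0x87): reg=0x19
After byte 4 (0xFC): reg=0xB5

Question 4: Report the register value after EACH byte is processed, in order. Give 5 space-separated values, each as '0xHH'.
0x28 0x37 0x19 0xB5 0x4B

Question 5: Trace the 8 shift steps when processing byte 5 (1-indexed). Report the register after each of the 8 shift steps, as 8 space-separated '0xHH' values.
After byte 1 (0xBB): reg=0x28
After byte 2 (0xFB): reg=0x37
After byte 3 (0x87): reg=0x19
After byte 4 (0xFC): reg=0xB5
Register before byte 5: 0xB5
After XOR with byte 0xC1: 0x74

Answer: 0xE8 0xD7 0xA9 0x55 0xAA 0x53 0xA6 0x4B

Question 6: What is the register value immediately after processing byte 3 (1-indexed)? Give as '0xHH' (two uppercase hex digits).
Answer: 0x19

Derivation:
After byte 1 (0xBB): reg=0x28
After byte 2 (0xFB): reg=0x37
After byte 3 (0x87): reg=0x19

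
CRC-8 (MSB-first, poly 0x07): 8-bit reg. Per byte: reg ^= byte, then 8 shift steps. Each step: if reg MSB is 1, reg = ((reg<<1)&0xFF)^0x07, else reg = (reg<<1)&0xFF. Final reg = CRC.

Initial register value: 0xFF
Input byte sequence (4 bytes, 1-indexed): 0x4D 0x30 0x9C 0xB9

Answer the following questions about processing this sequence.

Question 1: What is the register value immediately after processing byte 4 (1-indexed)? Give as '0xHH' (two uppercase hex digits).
After byte 1 (0x4D): reg=0x17
After byte 2 (0x30): reg=0xF5
After byte 3 (0x9C): reg=0x18
After byte 4 (0xB9): reg=0x6E

Answer: 0x6E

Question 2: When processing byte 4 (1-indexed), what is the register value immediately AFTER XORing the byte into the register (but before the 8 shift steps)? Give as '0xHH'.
Register before byte 4: 0x18
Byte 4: 0xB9
0x18 XOR 0xB9 = 0xA1

Answer: 0xA1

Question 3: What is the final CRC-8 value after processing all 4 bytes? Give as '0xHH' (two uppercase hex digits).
Answer: 0x6E

Derivation:
After byte 1 (0x4D): reg=0x17
After byte 2 (0x30): reg=0xF5
After byte 3 (0x9C): reg=0x18
After byte 4 (0xB9): reg=0x6E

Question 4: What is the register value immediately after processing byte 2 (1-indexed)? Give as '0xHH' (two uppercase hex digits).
Answer: 0xF5

Derivation:
After byte 1 (0x4D): reg=0x17
After byte 2 (0x30): reg=0xF5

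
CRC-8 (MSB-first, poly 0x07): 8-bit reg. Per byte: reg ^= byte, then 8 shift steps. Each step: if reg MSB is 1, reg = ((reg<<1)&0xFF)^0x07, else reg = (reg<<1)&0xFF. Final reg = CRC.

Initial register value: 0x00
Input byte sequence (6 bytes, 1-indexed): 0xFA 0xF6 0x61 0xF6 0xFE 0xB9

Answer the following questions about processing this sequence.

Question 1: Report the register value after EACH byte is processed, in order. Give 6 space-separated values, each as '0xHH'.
0xE8 0x5A 0xA1 0xA2 0x93 0xD6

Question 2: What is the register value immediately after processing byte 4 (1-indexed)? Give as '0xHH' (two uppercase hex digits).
Answer: 0xA2

Derivation:
After byte 1 (0xFA): reg=0xE8
After byte 2 (0xF6): reg=0x5A
After byte 3 (0x61): reg=0xA1
After byte 4 (0xF6): reg=0xA2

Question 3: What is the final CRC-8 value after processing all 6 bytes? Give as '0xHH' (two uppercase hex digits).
Answer: 0xD6

Derivation:
After byte 1 (0xFA): reg=0xE8
After byte 2 (0xF6): reg=0x5A
After byte 3 (0x61): reg=0xA1
After byte 4 (0xF6): reg=0xA2
After byte 5 (0xFE): reg=0x93
After byte 6 (0xB9): reg=0xD6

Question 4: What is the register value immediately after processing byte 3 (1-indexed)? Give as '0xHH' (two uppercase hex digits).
Answer: 0xA1

Derivation:
After byte 1 (0xFA): reg=0xE8
After byte 2 (0xF6): reg=0x5A
After byte 3 (0x61): reg=0xA1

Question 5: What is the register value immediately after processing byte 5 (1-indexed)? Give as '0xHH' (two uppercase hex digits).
Answer: 0x93

Derivation:
After byte 1 (0xFA): reg=0xE8
After byte 2 (0xF6): reg=0x5A
After byte 3 (0x61): reg=0xA1
After byte 4 (0xF6): reg=0xA2
After byte 5 (0xFE): reg=0x93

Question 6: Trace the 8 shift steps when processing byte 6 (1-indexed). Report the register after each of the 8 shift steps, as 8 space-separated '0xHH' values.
After byte 1 (0xFA): reg=0xE8
After byte 2 (0xF6): reg=0x5A
After byte 3 (0x61): reg=0xA1
After byte 4 (0xF6): reg=0xA2
After byte 5 (0xFE): reg=0x93
Register before byte 6: 0x93
After XOR with byte 0xB9: 0x2A

Answer: 0x54 0xA8 0x57 0xAE 0x5B 0xB6 0x6B 0xD6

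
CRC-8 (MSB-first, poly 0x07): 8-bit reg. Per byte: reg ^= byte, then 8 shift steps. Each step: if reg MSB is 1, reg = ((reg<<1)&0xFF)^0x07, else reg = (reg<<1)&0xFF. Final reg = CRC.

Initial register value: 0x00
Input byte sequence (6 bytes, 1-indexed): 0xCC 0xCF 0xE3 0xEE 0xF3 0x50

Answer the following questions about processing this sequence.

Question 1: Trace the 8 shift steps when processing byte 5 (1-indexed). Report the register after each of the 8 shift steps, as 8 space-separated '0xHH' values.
Answer: 0x01 0x02 0x04 0x08 0x10 0x20 0x40 0x80

Derivation:
After byte 1 (0xCC): reg=0x6A
After byte 2 (0xCF): reg=0x72
After byte 3 (0xE3): reg=0xFE
After byte 4 (0xEE): reg=0x70
Register before byte 5: 0x70
After XOR with byte 0xF3: 0x83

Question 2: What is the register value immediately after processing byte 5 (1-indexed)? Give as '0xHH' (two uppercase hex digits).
After byte 1 (0xCC): reg=0x6A
After byte 2 (0xCF): reg=0x72
After byte 3 (0xE3): reg=0xFE
After byte 4 (0xEE): reg=0x70
After byte 5 (0xF3): reg=0x80

Answer: 0x80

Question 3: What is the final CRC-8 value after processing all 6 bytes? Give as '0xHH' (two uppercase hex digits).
After byte 1 (0xCC): reg=0x6A
After byte 2 (0xCF): reg=0x72
After byte 3 (0xE3): reg=0xFE
After byte 4 (0xEE): reg=0x70
After byte 5 (0xF3): reg=0x80
After byte 6 (0x50): reg=0x3E

Answer: 0x3E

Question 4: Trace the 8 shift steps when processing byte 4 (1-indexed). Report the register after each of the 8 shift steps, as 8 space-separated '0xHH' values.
Answer: 0x20 0x40 0x80 0x07 0x0E 0x1C 0x38 0x70

Derivation:
After byte 1 (0xCC): reg=0x6A
After byte 2 (0xCF): reg=0x72
After byte 3 (0xE3): reg=0xFE
Register before byte 4: 0xFE
After XOR with byte 0xEE: 0x10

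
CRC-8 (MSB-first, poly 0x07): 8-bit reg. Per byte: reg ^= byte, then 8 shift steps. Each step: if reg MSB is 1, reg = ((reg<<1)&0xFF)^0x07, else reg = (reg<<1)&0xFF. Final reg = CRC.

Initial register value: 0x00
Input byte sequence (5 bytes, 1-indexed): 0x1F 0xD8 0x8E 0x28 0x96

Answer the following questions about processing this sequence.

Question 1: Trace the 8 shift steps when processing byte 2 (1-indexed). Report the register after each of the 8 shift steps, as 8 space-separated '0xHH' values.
After byte 1 (0x1F): reg=0x5D
Register before byte 2: 0x5D
After XOR with byte 0xD8: 0x85

Answer: 0x0D 0x1A 0x34 0x68 0xD0 0xA7 0x49 0x92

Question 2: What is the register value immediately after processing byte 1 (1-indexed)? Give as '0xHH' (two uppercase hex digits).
Answer: 0x5D

Derivation:
After byte 1 (0x1F): reg=0x5D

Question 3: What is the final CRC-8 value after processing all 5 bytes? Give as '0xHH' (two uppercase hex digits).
After byte 1 (0x1F): reg=0x5D
After byte 2 (0xD8): reg=0x92
After byte 3 (0x8E): reg=0x54
After byte 4 (0x28): reg=0x73
After byte 5 (0x96): reg=0xB5

Answer: 0xB5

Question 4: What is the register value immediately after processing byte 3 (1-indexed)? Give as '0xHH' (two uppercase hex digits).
After byte 1 (0x1F): reg=0x5D
After byte 2 (0xD8): reg=0x92
After byte 3 (0x8E): reg=0x54

Answer: 0x54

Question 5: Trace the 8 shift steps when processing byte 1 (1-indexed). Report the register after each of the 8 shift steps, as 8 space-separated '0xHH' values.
Register before byte 1: 0x00
After XOR with byte 0x1F: 0x1F

Answer: 0x3E 0x7C 0xF8 0xF7 0xE9 0xD5 0xAD 0x5D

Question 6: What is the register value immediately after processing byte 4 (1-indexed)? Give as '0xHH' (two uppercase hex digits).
Answer: 0x73

Derivation:
After byte 1 (0x1F): reg=0x5D
After byte 2 (0xD8): reg=0x92
After byte 3 (0x8E): reg=0x54
After byte 4 (0x28): reg=0x73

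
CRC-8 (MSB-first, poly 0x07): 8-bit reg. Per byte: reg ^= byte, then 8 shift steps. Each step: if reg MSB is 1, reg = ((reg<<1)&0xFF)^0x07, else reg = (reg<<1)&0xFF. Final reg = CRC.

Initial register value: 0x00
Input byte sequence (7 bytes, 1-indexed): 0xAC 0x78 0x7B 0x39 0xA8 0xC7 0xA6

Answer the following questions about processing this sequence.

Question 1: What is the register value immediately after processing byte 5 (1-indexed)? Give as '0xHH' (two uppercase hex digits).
Answer: 0x79

Derivation:
After byte 1 (0xAC): reg=0x4D
After byte 2 (0x78): reg=0x8B
After byte 3 (0x7B): reg=0xDE
After byte 4 (0x39): reg=0xBB
After byte 5 (0xA8): reg=0x79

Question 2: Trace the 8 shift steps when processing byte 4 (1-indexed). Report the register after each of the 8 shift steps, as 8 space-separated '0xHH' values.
After byte 1 (0xAC): reg=0x4D
After byte 2 (0x78): reg=0x8B
After byte 3 (0x7B): reg=0xDE
Register before byte 4: 0xDE
After XOR with byte 0x39: 0xE7

Answer: 0xC9 0x95 0x2D 0x5A 0xB4 0x6F 0xDE 0xBB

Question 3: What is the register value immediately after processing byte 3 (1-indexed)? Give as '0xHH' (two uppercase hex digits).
Answer: 0xDE

Derivation:
After byte 1 (0xAC): reg=0x4D
After byte 2 (0x78): reg=0x8B
After byte 3 (0x7B): reg=0xDE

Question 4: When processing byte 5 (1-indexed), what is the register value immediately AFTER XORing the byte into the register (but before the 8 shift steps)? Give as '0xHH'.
Answer: 0x13

Derivation:
Register before byte 5: 0xBB
Byte 5: 0xA8
0xBB XOR 0xA8 = 0x13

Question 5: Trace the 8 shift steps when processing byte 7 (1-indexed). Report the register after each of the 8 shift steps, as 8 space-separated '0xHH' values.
After byte 1 (0xAC): reg=0x4D
After byte 2 (0x78): reg=0x8B
After byte 3 (0x7B): reg=0xDE
After byte 4 (0x39): reg=0xBB
After byte 5 (0xA8): reg=0x79
After byte 6 (0xC7): reg=0x33
Register before byte 7: 0x33
After XOR with byte 0xA6: 0x95

Answer: 0x2D 0x5A 0xB4 0x6F 0xDE 0xBB 0x71 0xE2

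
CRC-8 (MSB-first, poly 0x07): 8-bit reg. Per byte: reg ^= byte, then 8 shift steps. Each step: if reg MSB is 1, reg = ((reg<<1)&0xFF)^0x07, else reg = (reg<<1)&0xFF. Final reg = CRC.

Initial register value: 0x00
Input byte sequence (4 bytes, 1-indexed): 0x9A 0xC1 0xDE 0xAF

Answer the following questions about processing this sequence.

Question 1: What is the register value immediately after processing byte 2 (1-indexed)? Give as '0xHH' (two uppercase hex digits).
After byte 1 (0x9A): reg=0xCF
After byte 2 (0xC1): reg=0x2A

Answer: 0x2A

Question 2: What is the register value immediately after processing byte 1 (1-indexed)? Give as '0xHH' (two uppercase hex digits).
After byte 1 (0x9A): reg=0xCF

Answer: 0xCF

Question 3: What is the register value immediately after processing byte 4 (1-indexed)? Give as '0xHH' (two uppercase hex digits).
After byte 1 (0x9A): reg=0xCF
After byte 2 (0xC1): reg=0x2A
After byte 3 (0xDE): reg=0xC2
After byte 4 (0xAF): reg=0x04

Answer: 0x04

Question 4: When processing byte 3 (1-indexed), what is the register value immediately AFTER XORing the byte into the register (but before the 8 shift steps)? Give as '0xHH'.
Register before byte 3: 0x2A
Byte 3: 0xDE
0x2A XOR 0xDE = 0xF4

Answer: 0xF4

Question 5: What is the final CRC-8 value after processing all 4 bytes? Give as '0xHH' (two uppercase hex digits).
After byte 1 (0x9A): reg=0xCF
After byte 2 (0xC1): reg=0x2A
After byte 3 (0xDE): reg=0xC2
After byte 4 (0xAF): reg=0x04

Answer: 0x04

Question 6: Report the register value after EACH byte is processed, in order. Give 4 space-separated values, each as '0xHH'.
0xCF 0x2A 0xC2 0x04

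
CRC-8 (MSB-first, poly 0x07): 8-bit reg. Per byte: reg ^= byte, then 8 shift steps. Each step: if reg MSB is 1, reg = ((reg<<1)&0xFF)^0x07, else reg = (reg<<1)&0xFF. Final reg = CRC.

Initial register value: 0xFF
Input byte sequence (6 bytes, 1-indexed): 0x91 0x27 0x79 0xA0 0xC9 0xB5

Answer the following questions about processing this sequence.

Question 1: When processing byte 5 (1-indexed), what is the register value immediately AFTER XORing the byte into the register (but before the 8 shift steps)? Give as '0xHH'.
Answer: 0x7B

Derivation:
Register before byte 5: 0xB2
Byte 5: 0xC9
0xB2 XOR 0xC9 = 0x7B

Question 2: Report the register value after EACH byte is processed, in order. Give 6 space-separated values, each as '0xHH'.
0x0D 0xD6 0x44 0xB2 0x66 0x37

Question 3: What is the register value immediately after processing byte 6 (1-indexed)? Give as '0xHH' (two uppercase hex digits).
After byte 1 (0x91): reg=0x0D
After byte 2 (0x27): reg=0xD6
After byte 3 (0x79): reg=0x44
After byte 4 (0xA0): reg=0xB2
After byte 5 (0xC9): reg=0x66
After byte 6 (0xB5): reg=0x37

Answer: 0x37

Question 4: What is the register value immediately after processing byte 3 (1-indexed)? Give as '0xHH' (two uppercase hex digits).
Answer: 0x44

Derivation:
After byte 1 (0x91): reg=0x0D
After byte 2 (0x27): reg=0xD6
After byte 3 (0x79): reg=0x44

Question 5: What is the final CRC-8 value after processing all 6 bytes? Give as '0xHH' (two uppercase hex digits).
Answer: 0x37

Derivation:
After byte 1 (0x91): reg=0x0D
After byte 2 (0x27): reg=0xD6
After byte 3 (0x79): reg=0x44
After byte 4 (0xA0): reg=0xB2
After byte 5 (0xC9): reg=0x66
After byte 6 (0xB5): reg=0x37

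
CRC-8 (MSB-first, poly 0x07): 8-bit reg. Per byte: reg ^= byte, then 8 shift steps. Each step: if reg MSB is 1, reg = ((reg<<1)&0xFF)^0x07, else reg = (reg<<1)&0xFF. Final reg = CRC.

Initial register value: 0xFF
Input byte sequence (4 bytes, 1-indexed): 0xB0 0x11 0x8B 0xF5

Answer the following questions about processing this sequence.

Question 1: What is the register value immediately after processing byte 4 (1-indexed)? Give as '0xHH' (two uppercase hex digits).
Answer: 0x64

Derivation:
After byte 1 (0xB0): reg=0xEA
After byte 2 (0x11): reg=0xEF
After byte 3 (0x8B): reg=0x3B
After byte 4 (0xF5): reg=0x64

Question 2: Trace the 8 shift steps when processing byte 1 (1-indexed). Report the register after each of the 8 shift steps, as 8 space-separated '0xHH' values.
Answer: 0x9E 0x3B 0x76 0xEC 0xDF 0xB9 0x75 0xEA

Derivation:
Register before byte 1: 0xFF
After XOR with byte 0xB0: 0x4F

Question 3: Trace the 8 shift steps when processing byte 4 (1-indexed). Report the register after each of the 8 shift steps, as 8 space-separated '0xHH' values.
After byte 1 (0xB0): reg=0xEA
After byte 2 (0x11): reg=0xEF
After byte 3 (0x8B): reg=0x3B
Register before byte 4: 0x3B
After XOR with byte 0xF5: 0xCE

Answer: 0x9B 0x31 0x62 0xC4 0x8F 0x19 0x32 0x64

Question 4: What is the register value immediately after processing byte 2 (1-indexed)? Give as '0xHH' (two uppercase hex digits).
After byte 1 (0xB0): reg=0xEA
After byte 2 (0x11): reg=0xEF

Answer: 0xEF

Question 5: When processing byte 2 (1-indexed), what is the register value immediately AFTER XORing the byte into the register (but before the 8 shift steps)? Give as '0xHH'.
Answer: 0xFB

Derivation:
Register before byte 2: 0xEA
Byte 2: 0x11
0xEA XOR 0x11 = 0xFB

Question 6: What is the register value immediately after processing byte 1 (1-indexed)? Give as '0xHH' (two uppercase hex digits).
Answer: 0xEA

Derivation:
After byte 1 (0xB0): reg=0xEA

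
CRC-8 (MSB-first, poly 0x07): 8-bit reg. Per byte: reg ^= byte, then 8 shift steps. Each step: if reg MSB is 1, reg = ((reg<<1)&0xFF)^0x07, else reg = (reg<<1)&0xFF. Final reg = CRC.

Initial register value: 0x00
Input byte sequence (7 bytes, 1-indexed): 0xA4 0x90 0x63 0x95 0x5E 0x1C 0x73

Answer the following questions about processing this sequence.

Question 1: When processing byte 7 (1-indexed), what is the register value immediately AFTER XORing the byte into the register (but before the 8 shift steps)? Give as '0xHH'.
Register before byte 7: 0x5E
Byte 7: 0x73
0x5E XOR 0x73 = 0x2D

Answer: 0x2D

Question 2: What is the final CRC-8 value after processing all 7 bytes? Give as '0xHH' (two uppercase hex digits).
Answer: 0xC3

Derivation:
After byte 1 (0xA4): reg=0x75
After byte 2 (0x90): reg=0xB5
After byte 3 (0x63): reg=0x2C
After byte 4 (0x95): reg=0x26
After byte 5 (0x5E): reg=0x6F
After byte 6 (0x1C): reg=0x5E
After byte 7 (0x73): reg=0xC3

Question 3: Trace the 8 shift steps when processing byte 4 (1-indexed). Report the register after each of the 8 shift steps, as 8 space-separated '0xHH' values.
Answer: 0x75 0xEA 0xD3 0xA1 0x45 0x8A 0x13 0x26

Derivation:
After byte 1 (0xA4): reg=0x75
After byte 2 (0x90): reg=0xB5
After byte 3 (0x63): reg=0x2C
Register before byte 4: 0x2C
After XOR with byte 0x95: 0xB9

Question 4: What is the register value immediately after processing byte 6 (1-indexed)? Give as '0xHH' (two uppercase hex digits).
Answer: 0x5E

Derivation:
After byte 1 (0xA4): reg=0x75
After byte 2 (0x90): reg=0xB5
After byte 3 (0x63): reg=0x2C
After byte 4 (0x95): reg=0x26
After byte 5 (0x5E): reg=0x6F
After byte 6 (0x1C): reg=0x5E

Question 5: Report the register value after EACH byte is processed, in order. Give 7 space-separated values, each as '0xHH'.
0x75 0xB5 0x2C 0x26 0x6F 0x5E 0xC3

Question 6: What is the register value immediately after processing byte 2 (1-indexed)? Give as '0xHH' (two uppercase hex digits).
Answer: 0xB5

Derivation:
After byte 1 (0xA4): reg=0x75
After byte 2 (0x90): reg=0xB5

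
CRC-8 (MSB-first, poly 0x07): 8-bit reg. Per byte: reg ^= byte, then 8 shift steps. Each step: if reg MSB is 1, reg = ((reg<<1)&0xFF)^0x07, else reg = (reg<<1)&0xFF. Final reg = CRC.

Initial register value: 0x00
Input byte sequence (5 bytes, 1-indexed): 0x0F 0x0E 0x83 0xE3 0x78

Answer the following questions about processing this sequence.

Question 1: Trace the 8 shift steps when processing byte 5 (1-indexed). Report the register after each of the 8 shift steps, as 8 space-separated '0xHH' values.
Answer: 0x57 0xAE 0x5B 0xB6 0x6B 0xD6 0xAB 0x51

Derivation:
After byte 1 (0x0F): reg=0x2D
After byte 2 (0x0E): reg=0xE9
After byte 3 (0x83): reg=0x11
After byte 4 (0xE3): reg=0xD0
Register before byte 5: 0xD0
After XOR with byte 0x78: 0xA8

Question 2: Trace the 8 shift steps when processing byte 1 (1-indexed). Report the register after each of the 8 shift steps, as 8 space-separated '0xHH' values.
Register before byte 1: 0x00
After XOR with byte 0x0F: 0x0F

Answer: 0x1E 0x3C 0x78 0xF0 0xE7 0xC9 0x95 0x2D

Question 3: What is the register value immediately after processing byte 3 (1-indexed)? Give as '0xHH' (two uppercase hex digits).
After byte 1 (0x0F): reg=0x2D
After byte 2 (0x0E): reg=0xE9
After byte 3 (0x83): reg=0x11

Answer: 0x11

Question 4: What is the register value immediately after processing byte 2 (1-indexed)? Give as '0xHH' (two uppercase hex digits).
Answer: 0xE9

Derivation:
After byte 1 (0x0F): reg=0x2D
After byte 2 (0x0E): reg=0xE9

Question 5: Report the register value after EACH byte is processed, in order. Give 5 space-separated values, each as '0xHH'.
0x2D 0xE9 0x11 0xD0 0x51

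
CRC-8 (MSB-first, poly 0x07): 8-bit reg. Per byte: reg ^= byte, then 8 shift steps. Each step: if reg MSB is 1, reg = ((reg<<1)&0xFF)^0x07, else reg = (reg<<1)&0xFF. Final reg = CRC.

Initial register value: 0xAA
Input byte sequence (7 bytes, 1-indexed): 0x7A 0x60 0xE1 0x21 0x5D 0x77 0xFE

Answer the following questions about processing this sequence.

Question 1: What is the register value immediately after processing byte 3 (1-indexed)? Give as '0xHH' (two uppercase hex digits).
Answer: 0x73

Derivation:
After byte 1 (0x7A): reg=0x3E
After byte 2 (0x60): reg=0x9D
After byte 3 (0xE1): reg=0x73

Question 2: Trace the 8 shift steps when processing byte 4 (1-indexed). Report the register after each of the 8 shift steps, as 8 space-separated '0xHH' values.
After byte 1 (0x7A): reg=0x3E
After byte 2 (0x60): reg=0x9D
After byte 3 (0xE1): reg=0x73
Register before byte 4: 0x73
After XOR with byte 0x21: 0x52

Answer: 0xA4 0x4F 0x9E 0x3B 0x76 0xEC 0xDF 0xB9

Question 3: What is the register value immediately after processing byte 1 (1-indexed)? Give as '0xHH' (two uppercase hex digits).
After byte 1 (0x7A): reg=0x3E

Answer: 0x3E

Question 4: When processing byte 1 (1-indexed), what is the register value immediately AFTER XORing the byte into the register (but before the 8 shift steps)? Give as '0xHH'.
Register before byte 1: 0xAA
Byte 1: 0x7A
0xAA XOR 0x7A = 0xD0

Answer: 0xD0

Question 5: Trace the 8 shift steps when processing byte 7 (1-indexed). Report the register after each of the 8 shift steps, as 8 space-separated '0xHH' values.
After byte 1 (0x7A): reg=0x3E
After byte 2 (0x60): reg=0x9D
After byte 3 (0xE1): reg=0x73
After byte 4 (0x21): reg=0xB9
After byte 5 (0x5D): reg=0xB2
After byte 6 (0x77): reg=0x55
Register before byte 7: 0x55
After XOR with byte 0xFE: 0xAB

Answer: 0x51 0xA2 0x43 0x86 0x0B 0x16 0x2C 0x58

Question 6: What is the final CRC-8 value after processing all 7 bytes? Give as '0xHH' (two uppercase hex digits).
After byte 1 (0x7A): reg=0x3E
After byte 2 (0x60): reg=0x9D
After byte 3 (0xE1): reg=0x73
After byte 4 (0x21): reg=0xB9
After byte 5 (0x5D): reg=0xB2
After byte 6 (0x77): reg=0x55
After byte 7 (0xFE): reg=0x58

Answer: 0x58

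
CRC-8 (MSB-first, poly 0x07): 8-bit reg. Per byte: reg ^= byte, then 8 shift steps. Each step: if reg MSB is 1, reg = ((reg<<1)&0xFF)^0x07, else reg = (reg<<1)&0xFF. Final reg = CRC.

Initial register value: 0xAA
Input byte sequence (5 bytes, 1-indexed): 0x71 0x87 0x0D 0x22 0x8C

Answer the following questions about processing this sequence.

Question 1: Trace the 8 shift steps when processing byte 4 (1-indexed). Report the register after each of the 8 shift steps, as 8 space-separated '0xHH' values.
After byte 1 (0x71): reg=0x0F
After byte 2 (0x87): reg=0xB1
After byte 3 (0x0D): reg=0x3D
Register before byte 4: 0x3D
After XOR with byte 0x22: 0x1F

Answer: 0x3E 0x7C 0xF8 0xF7 0xE9 0xD5 0xAD 0x5D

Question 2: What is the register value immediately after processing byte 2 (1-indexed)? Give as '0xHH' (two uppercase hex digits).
Answer: 0xB1

Derivation:
After byte 1 (0x71): reg=0x0F
After byte 2 (0x87): reg=0xB1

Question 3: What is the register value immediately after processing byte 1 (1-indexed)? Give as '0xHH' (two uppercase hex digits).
Answer: 0x0F

Derivation:
After byte 1 (0x71): reg=0x0F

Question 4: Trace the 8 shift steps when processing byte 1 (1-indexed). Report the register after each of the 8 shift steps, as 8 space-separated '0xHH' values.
Answer: 0xB1 0x65 0xCA 0x93 0x21 0x42 0x84 0x0F

Derivation:
Register before byte 1: 0xAA
After XOR with byte 0x71: 0xDB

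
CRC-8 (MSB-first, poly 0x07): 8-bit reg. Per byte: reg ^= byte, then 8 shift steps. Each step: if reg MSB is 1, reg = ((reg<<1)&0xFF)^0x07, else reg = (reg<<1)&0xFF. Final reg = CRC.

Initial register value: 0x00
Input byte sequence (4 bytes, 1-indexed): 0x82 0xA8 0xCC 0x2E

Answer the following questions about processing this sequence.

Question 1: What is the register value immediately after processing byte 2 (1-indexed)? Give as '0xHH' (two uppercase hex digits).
After byte 1 (0x82): reg=0x87
After byte 2 (0xA8): reg=0xCD

Answer: 0xCD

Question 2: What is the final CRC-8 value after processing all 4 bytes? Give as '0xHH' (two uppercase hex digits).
After byte 1 (0x82): reg=0x87
After byte 2 (0xA8): reg=0xCD
After byte 3 (0xCC): reg=0x07
After byte 4 (0x2E): reg=0xDF

Answer: 0xDF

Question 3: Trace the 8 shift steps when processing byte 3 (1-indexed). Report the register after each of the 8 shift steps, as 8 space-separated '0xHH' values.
After byte 1 (0x82): reg=0x87
After byte 2 (0xA8): reg=0xCD
Register before byte 3: 0xCD
After XOR with byte 0xCC: 0x01

Answer: 0x02 0x04 0x08 0x10 0x20 0x40 0x80 0x07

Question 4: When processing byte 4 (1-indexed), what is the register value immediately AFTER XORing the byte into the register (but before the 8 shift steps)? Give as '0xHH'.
Register before byte 4: 0x07
Byte 4: 0x2E
0x07 XOR 0x2E = 0x29

Answer: 0x29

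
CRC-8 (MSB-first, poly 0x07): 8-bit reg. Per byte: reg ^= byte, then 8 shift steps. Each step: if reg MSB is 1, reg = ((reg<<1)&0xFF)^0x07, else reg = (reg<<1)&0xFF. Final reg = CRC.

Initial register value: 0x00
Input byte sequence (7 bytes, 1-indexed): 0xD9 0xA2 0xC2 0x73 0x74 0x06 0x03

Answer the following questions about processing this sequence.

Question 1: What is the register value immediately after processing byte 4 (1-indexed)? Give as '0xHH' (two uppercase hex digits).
After byte 1 (0xD9): reg=0x01
After byte 2 (0xA2): reg=0x60
After byte 3 (0xC2): reg=0x67
After byte 4 (0x73): reg=0x6C

Answer: 0x6C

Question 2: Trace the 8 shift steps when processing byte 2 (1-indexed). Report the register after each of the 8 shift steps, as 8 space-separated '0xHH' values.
After byte 1 (0xD9): reg=0x01
Register before byte 2: 0x01
After XOR with byte 0xA2: 0xA3

Answer: 0x41 0x82 0x03 0x06 0x0C 0x18 0x30 0x60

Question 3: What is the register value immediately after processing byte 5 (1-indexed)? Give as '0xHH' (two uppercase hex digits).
After byte 1 (0xD9): reg=0x01
After byte 2 (0xA2): reg=0x60
After byte 3 (0xC2): reg=0x67
After byte 4 (0x73): reg=0x6C
After byte 5 (0x74): reg=0x48

Answer: 0x48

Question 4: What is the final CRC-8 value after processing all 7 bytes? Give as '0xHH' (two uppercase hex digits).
Answer: 0x84

Derivation:
After byte 1 (0xD9): reg=0x01
After byte 2 (0xA2): reg=0x60
After byte 3 (0xC2): reg=0x67
After byte 4 (0x73): reg=0x6C
After byte 5 (0x74): reg=0x48
After byte 6 (0x06): reg=0xED
After byte 7 (0x03): reg=0x84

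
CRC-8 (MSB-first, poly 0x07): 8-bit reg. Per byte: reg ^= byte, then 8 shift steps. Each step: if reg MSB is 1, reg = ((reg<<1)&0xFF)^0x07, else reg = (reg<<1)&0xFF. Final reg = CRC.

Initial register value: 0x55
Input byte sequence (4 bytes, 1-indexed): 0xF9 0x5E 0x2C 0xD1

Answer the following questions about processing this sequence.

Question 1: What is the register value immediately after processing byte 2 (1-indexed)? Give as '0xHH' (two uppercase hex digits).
After byte 1 (0xF9): reg=0x4D
After byte 2 (0x5E): reg=0x79

Answer: 0x79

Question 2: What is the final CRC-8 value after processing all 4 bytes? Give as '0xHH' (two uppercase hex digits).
Answer: 0x74

Derivation:
After byte 1 (0xF9): reg=0x4D
After byte 2 (0x5E): reg=0x79
After byte 3 (0x2C): reg=0xAC
After byte 4 (0xD1): reg=0x74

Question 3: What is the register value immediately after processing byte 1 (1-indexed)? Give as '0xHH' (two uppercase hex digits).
After byte 1 (0xF9): reg=0x4D

Answer: 0x4D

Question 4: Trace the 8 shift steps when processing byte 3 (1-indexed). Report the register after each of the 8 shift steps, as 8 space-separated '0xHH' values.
After byte 1 (0xF9): reg=0x4D
After byte 2 (0x5E): reg=0x79
Register before byte 3: 0x79
After XOR with byte 0x2C: 0x55

Answer: 0xAA 0x53 0xA6 0x4B 0x96 0x2B 0x56 0xAC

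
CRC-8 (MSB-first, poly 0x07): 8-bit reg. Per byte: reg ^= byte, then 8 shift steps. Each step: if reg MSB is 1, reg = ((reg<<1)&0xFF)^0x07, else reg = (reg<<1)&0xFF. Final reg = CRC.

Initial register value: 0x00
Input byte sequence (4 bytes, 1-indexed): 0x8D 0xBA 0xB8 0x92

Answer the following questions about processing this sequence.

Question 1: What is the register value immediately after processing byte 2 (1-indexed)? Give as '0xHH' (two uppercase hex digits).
After byte 1 (0x8D): reg=0xAA
After byte 2 (0xBA): reg=0x70

Answer: 0x70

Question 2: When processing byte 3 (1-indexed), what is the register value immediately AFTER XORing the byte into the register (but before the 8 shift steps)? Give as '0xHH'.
Register before byte 3: 0x70
Byte 3: 0xB8
0x70 XOR 0xB8 = 0xC8

Answer: 0xC8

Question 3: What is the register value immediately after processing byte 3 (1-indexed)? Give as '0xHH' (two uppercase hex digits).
After byte 1 (0x8D): reg=0xAA
After byte 2 (0xBA): reg=0x70
After byte 3 (0xB8): reg=0x76

Answer: 0x76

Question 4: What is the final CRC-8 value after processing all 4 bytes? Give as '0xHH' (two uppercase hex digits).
Answer: 0xB2

Derivation:
After byte 1 (0x8D): reg=0xAA
After byte 2 (0xBA): reg=0x70
After byte 3 (0xB8): reg=0x76
After byte 4 (0x92): reg=0xB2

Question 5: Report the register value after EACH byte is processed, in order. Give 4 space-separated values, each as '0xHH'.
0xAA 0x70 0x76 0xB2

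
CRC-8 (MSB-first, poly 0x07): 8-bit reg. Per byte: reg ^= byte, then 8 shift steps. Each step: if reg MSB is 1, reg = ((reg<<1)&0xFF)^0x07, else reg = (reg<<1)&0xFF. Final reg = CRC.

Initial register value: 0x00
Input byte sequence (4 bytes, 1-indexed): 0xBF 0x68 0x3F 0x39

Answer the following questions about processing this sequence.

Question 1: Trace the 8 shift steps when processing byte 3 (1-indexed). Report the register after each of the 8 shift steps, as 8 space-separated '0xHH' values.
Answer: 0x5F 0xBE 0x7B 0xF6 0xEB 0xD1 0xA5 0x4D

Derivation:
After byte 1 (0xBF): reg=0x34
After byte 2 (0x68): reg=0x93
Register before byte 3: 0x93
After XOR with byte 0x3F: 0xAC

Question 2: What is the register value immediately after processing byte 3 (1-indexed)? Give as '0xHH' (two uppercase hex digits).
Answer: 0x4D

Derivation:
After byte 1 (0xBF): reg=0x34
After byte 2 (0x68): reg=0x93
After byte 3 (0x3F): reg=0x4D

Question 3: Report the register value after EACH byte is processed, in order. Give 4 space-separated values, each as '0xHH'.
0x34 0x93 0x4D 0x4B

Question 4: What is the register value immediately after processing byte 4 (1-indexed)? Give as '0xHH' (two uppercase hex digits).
Answer: 0x4B

Derivation:
After byte 1 (0xBF): reg=0x34
After byte 2 (0x68): reg=0x93
After byte 3 (0x3F): reg=0x4D
After byte 4 (0x39): reg=0x4B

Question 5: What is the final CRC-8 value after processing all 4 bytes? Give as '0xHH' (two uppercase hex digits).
After byte 1 (0xBF): reg=0x34
After byte 2 (0x68): reg=0x93
After byte 3 (0x3F): reg=0x4D
After byte 4 (0x39): reg=0x4B

Answer: 0x4B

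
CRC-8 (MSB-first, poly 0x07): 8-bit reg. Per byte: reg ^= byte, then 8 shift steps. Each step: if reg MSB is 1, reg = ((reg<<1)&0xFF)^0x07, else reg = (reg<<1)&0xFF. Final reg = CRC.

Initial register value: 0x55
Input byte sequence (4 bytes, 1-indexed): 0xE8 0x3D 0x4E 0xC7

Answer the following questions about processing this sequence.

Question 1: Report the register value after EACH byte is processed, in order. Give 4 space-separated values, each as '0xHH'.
0x3A 0x15 0x86 0xC0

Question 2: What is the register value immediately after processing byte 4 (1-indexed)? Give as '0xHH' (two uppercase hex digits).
Answer: 0xC0

Derivation:
After byte 1 (0xE8): reg=0x3A
After byte 2 (0x3D): reg=0x15
After byte 3 (0x4E): reg=0x86
After byte 4 (0xC7): reg=0xC0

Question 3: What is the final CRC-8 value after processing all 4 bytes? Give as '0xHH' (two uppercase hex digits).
Answer: 0xC0

Derivation:
After byte 1 (0xE8): reg=0x3A
After byte 2 (0x3D): reg=0x15
After byte 3 (0x4E): reg=0x86
After byte 4 (0xC7): reg=0xC0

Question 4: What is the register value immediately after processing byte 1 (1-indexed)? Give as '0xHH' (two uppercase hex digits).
Answer: 0x3A

Derivation:
After byte 1 (0xE8): reg=0x3A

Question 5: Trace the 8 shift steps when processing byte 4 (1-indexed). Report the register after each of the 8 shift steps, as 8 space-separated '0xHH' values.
After byte 1 (0xE8): reg=0x3A
After byte 2 (0x3D): reg=0x15
After byte 3 (0x4E): reg=0x86
Register before byte 4: 0x86
After XOR with byte 0xC7: 0x41

Answer: 0x82 0x03 0x06 0x0C 0x18 0x30 0x60 0xC0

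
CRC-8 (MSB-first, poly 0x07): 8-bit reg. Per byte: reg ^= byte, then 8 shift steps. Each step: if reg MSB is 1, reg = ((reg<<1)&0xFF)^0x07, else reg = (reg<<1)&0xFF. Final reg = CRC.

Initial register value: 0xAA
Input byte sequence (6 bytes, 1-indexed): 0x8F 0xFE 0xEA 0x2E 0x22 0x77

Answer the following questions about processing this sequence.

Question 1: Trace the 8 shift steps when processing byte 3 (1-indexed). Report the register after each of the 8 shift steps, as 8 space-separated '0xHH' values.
After byte 1 (0x8F): reg=0xFB
After byte 2 (0xFE): reg=0x1B
Register before byte 3: 0x1B
After XOR with byte 0xEA: 0xF1

Answer: 0xE5 0xCD 0x9D 0x3D 0x7A 0xF4 0xEF 0xD9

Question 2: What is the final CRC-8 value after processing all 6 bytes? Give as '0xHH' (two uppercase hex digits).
Answer: 0xBC

Derivation:
After byte 1 (0x8F): reg=0xFB
After byte 2 (0xFE): reg=0x1B
After byte 3 (0xEA): reg=0xD9
After byte 4 (0x2E): reg=0xCB
After byte 5 (0x22): reg=0x91
After byte 6 (0x77): reg=0xBC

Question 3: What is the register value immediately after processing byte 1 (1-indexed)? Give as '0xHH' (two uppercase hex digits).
After byte 1 (0x8F): reg=0xFB

Answer: 0xFB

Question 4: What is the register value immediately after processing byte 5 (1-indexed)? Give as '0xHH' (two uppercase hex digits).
Answer: 0x91

Derivation:
After byte 1 (0x8F): reg=0xFB
After byte 2 (0xFE): reg=0x1B
After byte 3 (0xEA): reg=0xD9
After byte 4 (0x2E): reg=0xCB
After byte 5 (0x22): reg=0x91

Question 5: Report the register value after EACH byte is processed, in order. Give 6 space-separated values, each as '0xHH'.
0xFB 0x1B 0xD9 0xCB 0x91 0xBC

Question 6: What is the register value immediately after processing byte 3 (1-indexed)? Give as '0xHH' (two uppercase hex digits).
After byte 1 (0x8F): reg=0xFB
After byte 2 (0xFE): reg=0x1B
After byte 3 (0xEA): reg=0xD9

Answer: 0xD9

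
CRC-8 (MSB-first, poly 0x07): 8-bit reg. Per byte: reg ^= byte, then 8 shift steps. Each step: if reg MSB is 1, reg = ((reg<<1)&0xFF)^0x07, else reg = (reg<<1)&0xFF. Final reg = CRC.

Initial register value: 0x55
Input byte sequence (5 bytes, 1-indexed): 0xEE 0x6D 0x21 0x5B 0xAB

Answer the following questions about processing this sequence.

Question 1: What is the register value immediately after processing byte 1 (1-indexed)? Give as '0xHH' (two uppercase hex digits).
After byte 1 (0xEE): reg=0x28

Answer: 0x28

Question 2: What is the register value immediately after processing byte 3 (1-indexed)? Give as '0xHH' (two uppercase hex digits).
Answer: 0xFD

Derivation:
After byte 1 (0xEE): reg=0x28
After byte 2 (0x6D): reg=0xDC
After byte 3 (0x21): reg=0xFD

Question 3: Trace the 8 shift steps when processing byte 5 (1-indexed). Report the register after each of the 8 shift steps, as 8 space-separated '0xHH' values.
Answer: 0xA7 0x49 0x92 0x23 0x46 0x8C 0x1F 0x3E

Derivation:
After byte 1 (0xEE): reg=0x28
After byte 2 (0x6D): reg=0xDC
After byte 3 (0x21): reg=0xFD
After byte 4 (0x5B): reg=0x7B
Register before byte 5: 0x7B
After XOR with byte 0xAB: 0xD0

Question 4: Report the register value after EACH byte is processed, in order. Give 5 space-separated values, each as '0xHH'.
0x28 0xDC 0xFD 0x7B 0x3E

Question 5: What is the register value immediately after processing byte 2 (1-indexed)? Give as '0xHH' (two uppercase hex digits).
After byte 1 (0xEE): reg=0x28
After byte 2 (0x6D): reg=0xDC

Answer: 0xDC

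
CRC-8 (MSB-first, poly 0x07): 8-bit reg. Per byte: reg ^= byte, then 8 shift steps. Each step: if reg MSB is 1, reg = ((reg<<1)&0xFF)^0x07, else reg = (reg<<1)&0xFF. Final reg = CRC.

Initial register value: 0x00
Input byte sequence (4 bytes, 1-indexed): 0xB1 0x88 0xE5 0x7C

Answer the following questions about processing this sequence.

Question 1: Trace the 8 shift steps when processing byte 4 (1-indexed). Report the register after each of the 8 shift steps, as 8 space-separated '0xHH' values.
Answer: 0xAC 0x5F 0xBE 0x7B 0xF6 0xEB 0xD1 0xA5

Derivation:
After byte 1 (0xB1): reg=0x1E
After byte 2 (0x88): reg=0xEB
After byte 3 (0xE5): reg=0x2A
Register before byte 4: 0x2A
After XOR with byte 0x7C: 0x56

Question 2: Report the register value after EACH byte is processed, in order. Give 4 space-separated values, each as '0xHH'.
0x1E 0xEB 0x2A 0xA5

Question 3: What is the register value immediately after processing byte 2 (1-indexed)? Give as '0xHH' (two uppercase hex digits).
After byte 1 (0xB1): reg=0x1E
After byte 2 (0x88): reg=0xEB

Answer: 0xEB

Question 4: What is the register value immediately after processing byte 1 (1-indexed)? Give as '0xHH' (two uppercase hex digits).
After byte 1 (0xB1): reg=0x1E

Answer: 0x1E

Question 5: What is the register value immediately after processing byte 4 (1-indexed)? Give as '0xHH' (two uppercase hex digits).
After byte 1 (0xB1): reg=0x1E
After byte 2 (0x88): reg=0xEB
After byte 3 (0xE5): reg=0x2A
After byte 4 (0x7C): reg=0xA5

Answer: 0xA5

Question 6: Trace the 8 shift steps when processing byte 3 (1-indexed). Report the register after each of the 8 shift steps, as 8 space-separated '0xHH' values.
After byte 1 (0xB1): reg=0x1E
After byte 2 (0x88): reg=0xEB
Register before byte 3: 0xEB
After XOR with byte 0xE5: 0x0E

Answer: 0x1C 0x38 0x70 0xE0 0xC7 0x89 0x15 0x2A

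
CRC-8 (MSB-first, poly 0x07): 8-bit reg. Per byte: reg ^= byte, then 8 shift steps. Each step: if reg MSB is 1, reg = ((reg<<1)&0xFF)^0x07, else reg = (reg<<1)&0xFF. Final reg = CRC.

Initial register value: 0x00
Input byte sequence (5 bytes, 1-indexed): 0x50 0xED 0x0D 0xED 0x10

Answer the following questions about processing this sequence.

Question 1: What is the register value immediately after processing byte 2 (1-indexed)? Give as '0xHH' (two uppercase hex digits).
After byte 1 (0x50): reg=0xB7
After byte 2 (0xED): reg=0x81

Answer: 0x81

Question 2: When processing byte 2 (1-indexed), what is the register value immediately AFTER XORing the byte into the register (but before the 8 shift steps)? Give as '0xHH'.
Answer: 0x5A

Derivation:
Register before byte 2: 0xB7
Byte 2: 0xED
0xB7 XOR 0xED = 0x5A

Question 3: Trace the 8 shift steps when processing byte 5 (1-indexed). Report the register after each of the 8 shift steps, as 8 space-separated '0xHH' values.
After byte 1 (0x50): reg=0xB7
After byte 2 (0xED): reg=0x81
After byte 3 (0x0D): reg=0xAD
After byte 4 (0xED): reg=0xC7
Register before byte 5: 0xC7
After XOR with byte 0x10: 0xD7

Answer: 0xA9 0x55 0xAA 0x53 0xA6 0x4B 0x96 0x2B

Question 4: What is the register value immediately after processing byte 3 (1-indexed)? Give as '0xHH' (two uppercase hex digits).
After byte 1 (0x50): reg=0xB7
After byte 2 (0xED): reg=0x81
After byte 3 (0x0D): reg=0xAD

Answer: 0xAD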